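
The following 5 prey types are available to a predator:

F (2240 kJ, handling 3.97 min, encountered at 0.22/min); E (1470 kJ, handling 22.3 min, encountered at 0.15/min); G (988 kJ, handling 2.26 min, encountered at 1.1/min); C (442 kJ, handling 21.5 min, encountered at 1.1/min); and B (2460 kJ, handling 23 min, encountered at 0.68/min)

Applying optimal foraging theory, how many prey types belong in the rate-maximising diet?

E/h in descending order: F 564, G 437, B 107, E 65.9, C 20.6 kJ/min. The optimal diet is the largest prefix of this list for which every included type satisfies E_i/h_i > R on the types above it.
Rate on top 1: 263.1. G: 437 > 263.1 → include.
Rate on top 2: 362.3. B: 107 < 362.3 → exclude; stop.
Optimal diet: F, G — 2 of 5 types.

2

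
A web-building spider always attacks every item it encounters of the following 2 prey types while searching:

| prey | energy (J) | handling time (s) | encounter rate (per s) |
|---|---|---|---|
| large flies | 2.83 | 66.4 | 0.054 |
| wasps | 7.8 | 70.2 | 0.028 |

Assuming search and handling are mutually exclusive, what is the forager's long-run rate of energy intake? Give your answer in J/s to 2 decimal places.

0.06 J/s

Energy encountered per unit search time: 0.054×2.83 + 0.028×7.8 = 0.3712 J/s.
Handling time per unit search time: 0.054×66.4 + 0.028×70.2 = 5.551.
Rate = 0.3712/(1 + 5.551) = 0.05666 J/s.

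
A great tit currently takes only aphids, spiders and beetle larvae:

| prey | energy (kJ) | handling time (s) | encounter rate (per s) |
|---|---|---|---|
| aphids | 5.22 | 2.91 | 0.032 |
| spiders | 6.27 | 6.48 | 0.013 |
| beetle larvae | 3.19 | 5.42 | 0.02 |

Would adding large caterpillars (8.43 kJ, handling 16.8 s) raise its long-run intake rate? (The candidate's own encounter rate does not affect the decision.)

Intake rate on the current diet: R = (0.032×5.22 + 0.013×6.27 + 0.02×3.19) / (1 + 0.032×2.91 + 0.013×6.48 + 0.02×5.42) = 0.3123/1.286 = 0.2429 kJ/s.
large caterpillars: E/h = 8.43/16.8 = 0.5018 kJ/s.
0.5018 > 0.2429, so adding large caterpillars raises the average — include it.

Yes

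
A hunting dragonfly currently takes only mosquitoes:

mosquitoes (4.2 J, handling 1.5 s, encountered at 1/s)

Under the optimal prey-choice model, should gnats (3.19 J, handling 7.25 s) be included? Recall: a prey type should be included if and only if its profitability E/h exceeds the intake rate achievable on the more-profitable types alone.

Intake rate on the current diet: R = (1×4.2) / (1 + 1×1.5) = 4.2/2.5 = 1.68 J/s.
gnats: E/h = 3.19/7.25 = 0.44 J/s.
Since 0.44 < R, time spent handling gnats is better spent searching.

No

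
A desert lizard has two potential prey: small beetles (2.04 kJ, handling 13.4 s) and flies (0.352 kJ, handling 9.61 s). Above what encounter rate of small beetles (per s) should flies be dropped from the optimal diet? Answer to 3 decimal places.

0.024 per s

The zero-one rule: include flies iff E₂/h₂ > λE₁/(1+λh₁). Equality gives the switch point.
λE₁h₂ = E₂ + λE₂h₁ ⇒ λ = E₂/(E₁h₂ − E₂h₁) = 0.352/(19.6 − 4.717) = 0.02364 per s.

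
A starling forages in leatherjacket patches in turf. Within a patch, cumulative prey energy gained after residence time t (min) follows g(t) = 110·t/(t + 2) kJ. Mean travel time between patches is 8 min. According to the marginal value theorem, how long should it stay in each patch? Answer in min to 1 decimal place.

Maximise g(t)/(T+t): set derivative to zero → g'(t)(T+t) = g(t).
g'(t) = 110·2/(t + 2)². Setting 110·2/(t+2)² = 110t/[(t+2)(8+t)] gives 2(8+t) = t(t+2), so t² = 2×8 = 16.
t* = √16 = 4 min.

4.0 min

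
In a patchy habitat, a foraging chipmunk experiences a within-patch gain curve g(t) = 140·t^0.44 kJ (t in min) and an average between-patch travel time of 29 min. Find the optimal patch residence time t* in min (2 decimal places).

22.79 min

Maximise g(t)/(T+t): set derivative to zero → g'(t)(T+t) = g(t).
g'(t) = 0.44·140·t^-0.56. Setting 0.44·140·t^-0.56 = 140·t^0.44/(29+t) gives 0.44(29+t) = t, so 0.56·t = 0.44×29.
t* = 0.44×29/0.56 = 22.79 min.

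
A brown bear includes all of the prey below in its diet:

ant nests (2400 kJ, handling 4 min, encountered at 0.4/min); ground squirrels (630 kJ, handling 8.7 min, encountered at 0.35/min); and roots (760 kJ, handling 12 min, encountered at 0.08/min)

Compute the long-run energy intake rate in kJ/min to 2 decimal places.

R = Σλ_iE_i / (1 + Σλ_ih_i)
Numerator: 0.4×2400 + 0.35×630 + 0.08×760 = 1241
Denominator: 1 + 0.4×4 + 0.35×8.7 + 0.08×12 = 6.605
R = 1241/6.605 = 187.9 kJ/min

187.93 kJ/min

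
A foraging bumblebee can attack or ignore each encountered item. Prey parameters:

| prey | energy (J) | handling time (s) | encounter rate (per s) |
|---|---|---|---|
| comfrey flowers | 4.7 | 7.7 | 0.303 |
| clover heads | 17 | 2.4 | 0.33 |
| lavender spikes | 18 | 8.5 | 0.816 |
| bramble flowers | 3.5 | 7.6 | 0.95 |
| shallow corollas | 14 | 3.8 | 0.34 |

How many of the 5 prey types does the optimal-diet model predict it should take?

2

Rank by E/h (J/s): clover heads 7.08, shallow corollas 3.68, lavender spikes 2.12, comfrey flowers 0.61, bramble flowers 0.461. Include each in turn until the next type's E/h falls below the running intake rate.
Rate on top 1: 3.131. shallow corollas: 3.68 > 3.131 → include.
Rate on top 2: 3.363. lavender spikes: 2.12 < 3.363 → exclude; stop.
Optimal diet: clover heads, shallow corollas — 2 of 5 types.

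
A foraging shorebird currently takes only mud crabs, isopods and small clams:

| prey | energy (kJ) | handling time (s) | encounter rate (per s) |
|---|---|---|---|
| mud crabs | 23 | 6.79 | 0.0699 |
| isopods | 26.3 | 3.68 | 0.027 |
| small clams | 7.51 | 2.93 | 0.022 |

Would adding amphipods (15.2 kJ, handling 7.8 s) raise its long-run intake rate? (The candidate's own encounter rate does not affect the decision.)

Yes

Intake rate on the current diet: R = (0.0699×23 + 0.027×26.3 + 0.022×7.51) / (1 + 0.0699×6.79 + 0.027×3.68 + 0.022×2.93) = 2.483/1.638 = 1.515 kJ/s.
amphipods: E/h = 15.2/7.8 = 1.949 kJ/s.
1.949 > 1.515, so adding amphipods raises the average — include it.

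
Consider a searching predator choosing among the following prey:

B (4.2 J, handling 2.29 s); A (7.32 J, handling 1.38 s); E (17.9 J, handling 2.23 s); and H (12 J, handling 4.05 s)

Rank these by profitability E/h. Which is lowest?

B

Profitability E/h (J/s): B = 4.2/2.29 = 1.83, A = 7.32/1.38 = 5.3, E = 17.9/2.23 = 8.03, H = 12/4.05 = 2.96.
Ranked: E > A > H > B.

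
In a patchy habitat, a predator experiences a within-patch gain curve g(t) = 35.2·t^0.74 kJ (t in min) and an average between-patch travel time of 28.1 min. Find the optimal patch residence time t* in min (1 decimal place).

80.0 min

By the marginal value theorem, leave when the instantaneous gain rate g'(t) equals the habitat-wide average g(t)/(T + t).
g'(t) = 0.74·35.2·t^-0.26. Setting 0.74·35.2·t^-0.26 = 35.2·t^0.74/(28.1+t) gives 0.74(28.1+t) = t, so 0.26·t = 0.74×28.1.
t* = 0.74×28.1/0.26 = 79.98 min.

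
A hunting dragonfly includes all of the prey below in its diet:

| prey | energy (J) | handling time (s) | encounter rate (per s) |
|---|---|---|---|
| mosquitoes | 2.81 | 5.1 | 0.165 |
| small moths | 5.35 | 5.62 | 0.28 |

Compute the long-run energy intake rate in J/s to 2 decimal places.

0.57 J/s

R = (0.165×2.81 + 0.28×5.35) / (1 + 0.165×5.1 + 0.28×5.62) = 1.962/3.415 = 0.5744 J/s.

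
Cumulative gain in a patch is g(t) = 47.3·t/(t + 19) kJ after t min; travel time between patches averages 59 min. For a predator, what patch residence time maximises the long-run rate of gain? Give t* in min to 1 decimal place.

33.5 min

Optimal t* satisfies g'(t*) = g(t*)/(T + t*).
g'(t) = 47.3·19/(t + 19)². Setting 47.3·19/(t+19)² = 47.3t/[(t+19)(59+t)] gives 19(59+t) = t(t+19), so t² = 19×59 = 1121.
t* = √1121 = 33.48 min.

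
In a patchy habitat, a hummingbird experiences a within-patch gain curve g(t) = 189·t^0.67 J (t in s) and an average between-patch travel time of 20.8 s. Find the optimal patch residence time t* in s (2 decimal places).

Maximise g(t)/(T+t): set derivative to zero → g'(t)(T+t) = g(t).
g'(t) = 0.67·189·t^-0.33. Setting 0.67·189·t^-0.33 = 189·t^0.67/(20.8+t) gives 0.67(20.8+t) = t, so 0.33·t = 0.67×20.8.
t* = 0.67×20.8/0.33 = 42.23 s.

42.23 s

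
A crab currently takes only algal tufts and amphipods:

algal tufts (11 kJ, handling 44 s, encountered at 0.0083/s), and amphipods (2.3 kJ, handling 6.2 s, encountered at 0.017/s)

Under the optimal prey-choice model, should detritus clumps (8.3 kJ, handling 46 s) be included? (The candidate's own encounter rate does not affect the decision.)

Yes

Intake rate on the current diet: R = (0.0083×11 + 0.017×2.3) / (1 + 0.0083×44 + 0.017×6.2) = 0.1304/1.471 = 0.08867 kJ/s.
detritus clumps: E/h = 8.3/46 = 0.1804 kJ/s.
0.1804 > 0.08867, so adding detritus clumps raises the average — include it.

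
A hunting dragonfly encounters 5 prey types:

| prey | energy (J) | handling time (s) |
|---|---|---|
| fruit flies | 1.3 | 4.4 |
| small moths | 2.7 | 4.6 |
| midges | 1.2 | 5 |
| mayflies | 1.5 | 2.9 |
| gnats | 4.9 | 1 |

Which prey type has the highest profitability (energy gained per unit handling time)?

In descending order of E/h:
gnats: 4.9/1 = 4.9 J/s
small moths: 2.7/4.6 = 0.587 J/s
mayflies: 1.5/2.9 = 0.517 J/s
fruit flies: 1.3/4.4 = 0.295 J/s
midges: 1.2/5 = 0.24 J/s

gnats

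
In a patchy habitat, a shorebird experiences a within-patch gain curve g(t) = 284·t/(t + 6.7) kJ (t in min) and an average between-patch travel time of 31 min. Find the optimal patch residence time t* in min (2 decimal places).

By the marginal value theorem, leave when the instantaneous gain rate g'(t) equals the habitat-wide average g(t)/(T + t).
g'(t) = 284·6.7/(t + 6.7)². Setting 284·6.7/(t+6.7)² = 284t/[(t+6.7)(31+t)] gives 6.7(31+t) = t(t+6.7), so t² = 6.7×31 = 207.7.
t* = √207.7 = 14.41 min.

14.41 min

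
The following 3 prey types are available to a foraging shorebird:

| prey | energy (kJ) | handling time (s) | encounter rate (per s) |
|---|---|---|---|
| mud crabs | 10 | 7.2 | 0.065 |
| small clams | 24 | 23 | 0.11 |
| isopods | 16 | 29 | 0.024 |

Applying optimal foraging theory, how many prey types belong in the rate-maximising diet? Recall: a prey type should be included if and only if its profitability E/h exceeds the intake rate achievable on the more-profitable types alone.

2

E/h in descending order: mud crabs 1.39, small clams 1.04, isopods 0.552 kJ/s. The optimal diet is the largest prefix of this list for which every included type satisfies E_i/h_i > R on the types above it.
Rate on top 1: 0.4428. small clams: 1.04 > 0.4428 → include.
Rate on top 2: 0.8229. isopods: 0.552 < 0.8229 → exclude; stop.
Optimal diet: mud crabs, small clams — 2 of 3 types.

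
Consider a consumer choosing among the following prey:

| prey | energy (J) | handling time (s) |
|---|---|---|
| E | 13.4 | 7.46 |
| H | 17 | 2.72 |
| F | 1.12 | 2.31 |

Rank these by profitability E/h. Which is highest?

H

In descending order of E/h:
H: 17/2.72 = 6.25 J/s
E: 13.4/7.46 = 1.8 J/s
F: 1.12/2.31 = 0.485 J/s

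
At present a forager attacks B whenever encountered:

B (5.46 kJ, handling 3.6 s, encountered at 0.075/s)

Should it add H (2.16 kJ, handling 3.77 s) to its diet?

Yes

Current rate: (0.075×5.46)/(1 + 0.075×3.6) = 0.3224 kJ/s.
Profitability of H: 2.16/3.77 = 0.5729 kJ/s.
Since 0.5729 > R, including H increases the long-run rate.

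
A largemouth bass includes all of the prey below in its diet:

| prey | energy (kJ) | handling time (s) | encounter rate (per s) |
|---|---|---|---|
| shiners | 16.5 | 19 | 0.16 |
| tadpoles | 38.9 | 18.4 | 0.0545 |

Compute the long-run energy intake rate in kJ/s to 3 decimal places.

Energy encountered per unit search time: 0.16×16.5 + 0.0545×38.9 = 4.76 kJ/s.
Handling time per unit search time: 0.16×19 + 0.0545×18.4 = 4.043.
Rate = 4.76/(1 + 4.043) = 0.9439 kJ/s.

0.944 kJ/s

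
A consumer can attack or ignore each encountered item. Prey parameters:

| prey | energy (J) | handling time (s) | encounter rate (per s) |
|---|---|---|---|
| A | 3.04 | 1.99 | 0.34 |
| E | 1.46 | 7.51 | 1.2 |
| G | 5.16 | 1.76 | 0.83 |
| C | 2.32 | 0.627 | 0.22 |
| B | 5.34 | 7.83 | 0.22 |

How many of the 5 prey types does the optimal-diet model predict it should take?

2

E/h in descending order: C 3.7, G 2.93, A 1.53, B 0.682, E 0.194 J/s. The optimal diet is the largest prefix of this list for which every included type satisfies E_i/h_i > R on the types above it.
Rate on top 1: 0.4485. G: 2.93 > 0.4485 → include.
Rate on top 2: 1.844. A: 1.53 < 1.844 → exclude; stop.
Optimal diet: C, G — 2 of 5 types.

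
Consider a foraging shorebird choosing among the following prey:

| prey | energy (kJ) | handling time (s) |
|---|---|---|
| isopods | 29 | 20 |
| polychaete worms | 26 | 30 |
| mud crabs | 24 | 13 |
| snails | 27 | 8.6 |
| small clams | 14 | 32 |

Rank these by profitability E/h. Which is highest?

Profitability E/h (kJ/s): isopods = 29/20 = 1.45, polychaete worms = 26/30 = 0.867, mud crabs = 24/13 = 1.85, snails = 27/8.6 = 3.14, small clams = 14/32 = 0.438.
Ranked: snails > mud crabs > isopods > polychaete worms > small clams.

snails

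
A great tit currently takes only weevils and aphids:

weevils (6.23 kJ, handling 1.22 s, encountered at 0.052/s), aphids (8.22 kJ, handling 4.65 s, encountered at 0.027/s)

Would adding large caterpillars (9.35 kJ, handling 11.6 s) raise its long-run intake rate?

Yes

Current rate: (0.052×6.23 + 0.027×8.22)/(1 + 0.052×1.22 + 0.027×4.65) = 0.4591 kJ/s.
large caterpillars: E/h = 9.35/11.6 = 0.806 kJ/s.
Since 0.806 > R, including large caterpillars increases the long-run rate.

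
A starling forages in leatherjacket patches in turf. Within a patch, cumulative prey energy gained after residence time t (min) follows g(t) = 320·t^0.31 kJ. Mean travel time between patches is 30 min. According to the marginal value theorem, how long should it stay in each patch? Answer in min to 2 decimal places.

13.48 min

Optimal t* satisfies g'(t*) = g(t*)/(T + t*).
g'(t) = 0.31·320·t^-0.69. Setting 0.31·320·t^-0.69 = 320·t^0.31/(30+t) gives 0.31(30+t) = t, so 0.69·t = 0.31×30.
t* = 0.31×30/0.69 = 13.48 min.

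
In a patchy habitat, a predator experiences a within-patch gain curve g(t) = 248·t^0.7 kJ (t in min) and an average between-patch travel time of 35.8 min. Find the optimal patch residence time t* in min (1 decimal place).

83.5 min

By the marginal value theorem, leave when the instantaneous gain rate g'(t) equals the habitat-wide average g(t)/(T + t).
g'(t) = 0.7·248·t^-0.3. Setting 0.7·248·t^-0.3 = 248·t^0.7/(35.8+t) gives 0.7(35.8+t) = t, so 0.30·t = 0.7×35.8.
t* = 0.7×35.8/0.30 = 83.53 min.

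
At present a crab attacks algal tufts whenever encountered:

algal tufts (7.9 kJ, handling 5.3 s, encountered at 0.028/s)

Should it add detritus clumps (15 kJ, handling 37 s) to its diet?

Yes

Current rate: (0.028×7.9)/(1 + 0.028×5.3) = 0.1926 kJ/s.
detritus clumps: E/h = 15/37 = 0.4054 kJ/s.
Since 0.4054 > R, including detritus clumps increases the long-run rate.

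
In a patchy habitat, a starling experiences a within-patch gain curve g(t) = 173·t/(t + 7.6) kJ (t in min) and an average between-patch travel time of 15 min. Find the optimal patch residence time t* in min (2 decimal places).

Maximise g(t)/(T+t): set derivative to zero → g'(t)(T+t) = g(t).
g'(t) = 173·7.6/(t + 7.6)². Setting 173·7.6/(t+7.6)² = 173t/[(t+7.6)(15+t)] gives 7.6(15+t) = t(t+7.6), so t² = 7.6×15 = 114.
t* = √114 = 10.68 min.

10.68 min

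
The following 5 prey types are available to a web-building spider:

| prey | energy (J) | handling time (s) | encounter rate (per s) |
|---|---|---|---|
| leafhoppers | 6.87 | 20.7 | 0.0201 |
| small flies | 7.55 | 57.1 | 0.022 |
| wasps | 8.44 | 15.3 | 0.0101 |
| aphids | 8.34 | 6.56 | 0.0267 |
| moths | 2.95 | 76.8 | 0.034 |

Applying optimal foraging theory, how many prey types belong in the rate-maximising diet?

Rank by E/h (J/s): aphids 1.27, wasps 0.552, leafhoppers 0.332, small flies 0.132, moths 0.0384. Include each in turn until the next type's E/h falls below the running intake rate.
Rate on top 1: 0.1895. wasps: 0.552 > 0.1895 → include.
Rate on top 2: 0.2316. leafhoppers: 0.332 > 0.2316 → include.
Rate on top 3: 0.2555. small flies: 0.132 < 0.2555 → exclude; stop.
Optimal diet: aphids, wasps, leafhoppers — 3 of 5 types.

3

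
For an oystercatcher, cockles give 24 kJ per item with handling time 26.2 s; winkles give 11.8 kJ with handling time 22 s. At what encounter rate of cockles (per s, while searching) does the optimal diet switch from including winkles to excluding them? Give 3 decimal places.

0.054 per s

At the threshold, the rate on cockles alone equals the profitability of winkles: λ·24/(1 + λ·26.2) = 11.8/22 = 0.5364.
Rearranging, λ(24 − 0.5364×26.2) = 0.5364, so λ = 0.5364/9.947 = 0.05392 per s.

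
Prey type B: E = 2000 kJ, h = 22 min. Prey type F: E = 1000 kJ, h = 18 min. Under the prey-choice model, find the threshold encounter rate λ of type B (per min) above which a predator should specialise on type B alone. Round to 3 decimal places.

At the threshold, the rate on type B alone equals the profitability of type F: λ·2000/(1 + λ·22) = 1000/18 = 55.56.
Rearranging, λ(2000 − 55.56×22) = 55.56, so λ = 55.56/777.8 = 0.07143 per min.

0.071 per min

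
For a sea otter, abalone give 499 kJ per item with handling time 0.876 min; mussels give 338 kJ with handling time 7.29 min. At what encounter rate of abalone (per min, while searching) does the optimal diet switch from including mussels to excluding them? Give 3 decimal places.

Drop mussels once their profitability E₂/h₂ falls below the rate achievable on abalone alone: E₂/h₂ = λE₁/(1 + λh₁).
Solve for λ: λE₁h₂ = E₂(1 + λh₁) → λ(E₁h₂ − E₂h₁) = E₂ → λ = E₂/(E₁h₂ − E₂h₁).
λ = 338/(499×7.29 − 338×0.876) = 338/3342 = 0.1011 per min.

0.101 per min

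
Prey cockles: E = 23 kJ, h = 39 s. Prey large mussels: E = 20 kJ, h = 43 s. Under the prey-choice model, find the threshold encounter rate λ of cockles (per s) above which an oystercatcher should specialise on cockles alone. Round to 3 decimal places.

At the threshold, the rate on cockles alone equals the profitability of large mussels: λ·23/(1 + λ·39) = 20/43 = 0.4651.
Rearranging, λ(23 − 0.4651×39) = 0.4651, so λ = 0.4651/4.86 = 0.09569 per s.

0.096 per s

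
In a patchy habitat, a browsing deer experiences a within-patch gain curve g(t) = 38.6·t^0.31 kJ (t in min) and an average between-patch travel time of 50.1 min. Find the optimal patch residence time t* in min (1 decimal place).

22.5 min

Maximise g(t)/(T+t): set derivative to zero → g'(t)(T+t) = g(t).
g'(t) = 0.31·38.6·t^-0.69. Setting 0.31·38.6·t^-0.69 = 38.6·t^0.31/(50.1+t) gives 0.31(50.1+t) = t, so 0.69·t = 0.31×50.1.
t* = 0.31×50.1/0.69 = 22.51 min.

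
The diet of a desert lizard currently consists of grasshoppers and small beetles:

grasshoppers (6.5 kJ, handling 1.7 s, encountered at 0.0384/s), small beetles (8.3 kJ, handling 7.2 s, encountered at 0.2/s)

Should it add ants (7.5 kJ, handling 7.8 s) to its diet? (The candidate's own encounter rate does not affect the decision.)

Yes

On grasshoppers and small beetles alone, R = ΣλE/(1+Σλh) = 1.91/2.505 = 0.7622 kJ/s.
ants: E/h = 7.5/7.8 = 0.9615 kJ/s.
Since 0.9615 > R, including ants increases the long-run rate.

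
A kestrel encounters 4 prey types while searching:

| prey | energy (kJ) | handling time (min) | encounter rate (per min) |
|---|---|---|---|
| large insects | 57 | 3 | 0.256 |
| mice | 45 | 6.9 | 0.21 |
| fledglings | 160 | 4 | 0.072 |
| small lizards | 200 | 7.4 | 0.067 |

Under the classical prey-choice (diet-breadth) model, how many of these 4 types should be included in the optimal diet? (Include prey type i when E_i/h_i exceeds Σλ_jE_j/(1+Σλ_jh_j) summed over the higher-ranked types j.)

3

E/h in descending order: fledglings 40, small lizards 27, large insects 19, mice 6.52 kJ/min. The optimal diet is the largest prefix of this list for which every included type satisfies E_i/h_i > R on the types above it.
Rate on top 1: 8.944. small lizards: 27 > 8.944 → include.
Rate on top 2: 13.97. large insects: 19 > 13.97 → include.
Rate on top 3: 15.48. mice: 6.52 < 15.48 → exclude; stop.
Optimal diet: fledglings, small lizards, large insects — 3 of 4 types.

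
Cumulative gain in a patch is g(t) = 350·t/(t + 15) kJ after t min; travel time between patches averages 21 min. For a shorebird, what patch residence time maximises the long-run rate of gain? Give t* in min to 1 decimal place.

By the marginal value theorem, leave when the instantaneous gain rate g'(t) equals the habitat-wide average g(t)/(T + t).
g'(t) = 350·15/(t + 15)². Setting 350·15/(t+15)² = 350t/[(t+15)(21+t)] gives 15(21+t) = t(t+15), so t² = 15×21 = 315.
t* = √315 = 17.75 min.

17.7 min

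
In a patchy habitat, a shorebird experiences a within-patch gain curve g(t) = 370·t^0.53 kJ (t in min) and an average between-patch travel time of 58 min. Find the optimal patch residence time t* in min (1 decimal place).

65.4 min

Optimal t* satisfies g'(t*) = g(t*)/(T + t*).
g'(t) = 0.53·370·t^-0.47. Setting 0.53·370·t^-0.47 = 370·t^0.53/(58+t) gives 0.53(58+t) = t, so 0.47·t = 0.53×58.
t* = 0.53×58/0.47 = 65.4 min.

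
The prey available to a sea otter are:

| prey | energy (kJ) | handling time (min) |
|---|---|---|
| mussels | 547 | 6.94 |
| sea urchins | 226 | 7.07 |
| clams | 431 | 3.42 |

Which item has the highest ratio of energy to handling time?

In descending order of E/h:
clams: 431/3.42 = 126 kJ/min
mussels: 547/6.94 = 78.8 kJ/min
sea urchins: 226/7.07 = 32 kJ/min

clams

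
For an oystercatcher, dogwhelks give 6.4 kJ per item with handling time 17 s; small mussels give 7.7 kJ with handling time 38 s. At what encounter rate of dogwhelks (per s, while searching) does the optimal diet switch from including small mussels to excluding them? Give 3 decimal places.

0.069 per s

At the threshold, the rate on dogwhelks alone equals the profitability of small mussels: λ·6.4/(1 + λ·17) = 7.7/38 = 0.2026.
Rearranging, λ(6.4 − 0.2026×17) = 0.2026, so λ = 0.2026/2.955 = 0.06857 per s.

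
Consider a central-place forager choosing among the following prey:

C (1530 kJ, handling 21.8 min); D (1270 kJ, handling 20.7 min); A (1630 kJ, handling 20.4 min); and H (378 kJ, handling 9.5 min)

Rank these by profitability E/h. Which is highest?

In descending order of E/h:
A: 1630/20.4 = 79.9 kJ/min
C: 1530/21.8 = 70.2 kJ/min
D: 1270/20.7 = 61.4 kJ/min
H: 378/9.5 = 39.8 kJ/min

A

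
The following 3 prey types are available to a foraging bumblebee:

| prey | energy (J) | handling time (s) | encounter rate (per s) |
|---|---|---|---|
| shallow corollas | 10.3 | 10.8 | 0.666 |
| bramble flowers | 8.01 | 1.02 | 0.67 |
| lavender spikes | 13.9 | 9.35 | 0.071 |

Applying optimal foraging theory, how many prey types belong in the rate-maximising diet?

Profitabilities (E/h, J/s): bramble flowers 7.85, lavender spikes 1.49, shallow corollas 0.954. Add prey in this order while the next type's profitability exceeds the intake rate on those already taken.
Rate on top 1: 3.188. lavender spikes: 1.49 < 3.188 → exclude; stop.
Optimal diet: bramble flowers — 1 of 3 types.

1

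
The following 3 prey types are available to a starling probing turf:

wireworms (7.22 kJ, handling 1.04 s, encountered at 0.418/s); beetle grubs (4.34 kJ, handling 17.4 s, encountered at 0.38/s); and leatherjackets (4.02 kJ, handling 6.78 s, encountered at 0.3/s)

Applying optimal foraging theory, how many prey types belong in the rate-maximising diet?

1

E/h in descending order: wireworms 6.94, leatherjackets 0.593, beetle grubs 0.249 kJ/s. The optimal diet is the largest prefix of this list for which every included type satisfies E_i/h_i > R on the types above it.
Rate on top 1: 2.104. leatherjackets: 0.593 < 2.104 → exclude; stop.
Optimal diet: wireworms — 1 of 3 types.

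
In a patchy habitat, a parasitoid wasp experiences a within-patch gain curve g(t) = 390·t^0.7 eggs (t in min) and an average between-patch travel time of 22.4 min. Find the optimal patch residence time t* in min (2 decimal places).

By the marginal value theorem, leave when the instantaneous gain rate g'(t) equals the habitat-wide average g(t)/(T + t).
g'(t) = 0.7·390·t^-0.3. Setting 0.7·390·t^-0.3 = 390·t^0.7/(22.4+t) gives 0.7(22.4+t) = t, so 0.30·t = 0.7×22.4.
t* = 0.7×22.4/0.30 = 52.27 min.

52.27 min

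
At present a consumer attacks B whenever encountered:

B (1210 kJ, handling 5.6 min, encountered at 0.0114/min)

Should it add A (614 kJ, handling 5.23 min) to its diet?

Current rate: (0.0114×1210)/(1 + 0.0114×5.6) = 12.97 kJ/min.
Profitability of A: 614/5.23 = 117.4 kJ/min.
117.4 > 12.97, so adding A raises the average — include it.

Yes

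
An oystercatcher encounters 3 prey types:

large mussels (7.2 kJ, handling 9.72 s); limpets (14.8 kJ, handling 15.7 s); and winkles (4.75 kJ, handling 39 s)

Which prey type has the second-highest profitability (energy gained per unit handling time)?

Profitability E/h (kJ/s): large mussels = 7.2/9.72 = 0.741, limpets = 14.8/15.7 = 0.943, winkles = 4.75/39 = 0.122.
Ranked: limpets > large mussels > winkles.

large mussels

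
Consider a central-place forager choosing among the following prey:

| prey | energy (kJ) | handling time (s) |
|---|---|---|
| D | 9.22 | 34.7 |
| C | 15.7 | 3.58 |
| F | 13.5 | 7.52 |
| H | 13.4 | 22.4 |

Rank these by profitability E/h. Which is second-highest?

Profitability E/h (kJ/s): D = 9.22/34.7 = 0.266, C = 15.7/3.58 = 4.39, F = 13.5/7.52 = 1.8, H = 13.4/22.4 = 0.598.
Ranked: C > F > H > D.

F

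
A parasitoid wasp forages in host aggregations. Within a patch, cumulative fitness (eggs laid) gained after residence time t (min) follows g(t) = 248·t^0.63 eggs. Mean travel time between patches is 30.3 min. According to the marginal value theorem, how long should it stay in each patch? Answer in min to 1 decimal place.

Optimal t* satisfies g'(t*) = g(t*)/(T + t*).
g'(t) = 0.63·248·t^-0.37. Setting 0.63·248·t^-0.37 = 248·t^0.63/(30.3+t) gives 0.63(30.3+t) = t, so 0.37·t = 0.63×30.3.
t* = 0.63×30.3/0.37 = 51.59 min.

51.6 min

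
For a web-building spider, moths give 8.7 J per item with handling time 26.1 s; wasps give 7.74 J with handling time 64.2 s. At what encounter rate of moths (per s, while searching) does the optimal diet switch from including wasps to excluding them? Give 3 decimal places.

0.022 per s

Drop wasps once their profitability E₂/h₂ falls below the rate achievable on moths alone: E₂/h₂ = λE₁/(1 + λh₁).
Solve for λ: λE₁h₂ = E₂(1 + λh₁) → λ(E₁h₂ − E₂h₁) = E₂ → λ = E₂/(E₁h₂ − E₂h₁).
λ = 7.74/(8.7×64.2 − 7.74×26.1) = 7.74/356.5 = 0.02171 per s.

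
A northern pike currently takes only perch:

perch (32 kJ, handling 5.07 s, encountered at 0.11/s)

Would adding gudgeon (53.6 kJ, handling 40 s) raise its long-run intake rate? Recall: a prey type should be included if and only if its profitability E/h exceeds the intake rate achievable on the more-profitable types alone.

On perch alone, R = ΣλE/(1+Σλh) = 3.52/1.558 = 2.26 kJ/s.
gudgeon: E/h = 53.6/40 = 1.34 kJ/s.
1.34 < 2.26, so adding gudgeon would lower the average — exclude it.

No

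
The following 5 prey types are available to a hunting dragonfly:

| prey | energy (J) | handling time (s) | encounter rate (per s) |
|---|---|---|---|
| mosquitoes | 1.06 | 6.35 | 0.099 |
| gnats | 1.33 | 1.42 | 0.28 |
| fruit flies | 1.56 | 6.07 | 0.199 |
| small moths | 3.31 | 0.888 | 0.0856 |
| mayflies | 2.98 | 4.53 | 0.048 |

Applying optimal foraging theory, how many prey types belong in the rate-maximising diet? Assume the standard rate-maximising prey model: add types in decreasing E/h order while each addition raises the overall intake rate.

3

Rank by E/h (J/s): small moths 3.73, gnats 0.937, mayflies 0.658, fruit flies 0.257, mosquitoes 0.167. Include each in turn until the next type's E/h falls below the running intake rate.
Rate on top 1: 0.2633. gnats: 0.937 > 0.2633 → include.
Rate on top 2: 0.445. mayflies: 0.658 > 0.445 → include.
Rate on top 3: 0.4724. fruit flies: 0.257 < 0.4724 → exclude; stop.
Optimal diet: small moths, gnats, mayflies — 3 of 5 types.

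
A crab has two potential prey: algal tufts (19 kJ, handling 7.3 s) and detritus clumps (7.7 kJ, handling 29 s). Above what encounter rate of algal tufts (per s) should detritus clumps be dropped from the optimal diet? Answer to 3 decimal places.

0.016 per s

The zero-one rule: include detritus clumps iff E₂/h₂ > λE₁/(1+λh₁). Equality gives the switch point.
λE₁h₂ = E₂ + λE₂h₁ ⇒ λ = E₂/(E₁h₂ − E₂h₁) = 7.7/(551 − 56.21) = 0.01556 per s.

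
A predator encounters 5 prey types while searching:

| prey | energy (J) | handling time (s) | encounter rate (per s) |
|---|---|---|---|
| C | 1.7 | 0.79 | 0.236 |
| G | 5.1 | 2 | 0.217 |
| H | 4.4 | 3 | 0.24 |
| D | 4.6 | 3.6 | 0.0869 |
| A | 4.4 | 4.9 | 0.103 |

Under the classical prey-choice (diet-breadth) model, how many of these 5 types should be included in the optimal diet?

Rank by E/h (J/s): G 2.55, C 2.15, H 1.47, D 1.28, A 0.898. Include each in turn until the next type's E/h falls below the running intake rate.
Rate on top 1: 0.7718. C: 2.15 > 0.7718 → include.
Rate on top 2: 0.9305. H: 1.47 > 0.9305 → include.
Rate on top 3: 1.095. D: 1.28 > 1.095 → include.
Rate on top 4: 1.117. A: 0.898 < 1.117 → exclude; stop.
Optimal diet: G, C, H, D — 4 of 5 types.

4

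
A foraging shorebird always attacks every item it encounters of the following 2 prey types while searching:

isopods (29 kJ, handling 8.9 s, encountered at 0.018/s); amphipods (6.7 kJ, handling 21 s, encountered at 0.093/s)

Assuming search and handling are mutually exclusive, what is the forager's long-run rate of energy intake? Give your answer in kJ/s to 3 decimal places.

Energy encountered per unit search time: 0.018×29 + 0.093×6.7 = 1.145 kJ/s.
Handling time per unit search time: 0.018×8.9 + 0.093×21 = 2.113.
Rate = 1.145/(1 + 2.113) = 0.3678 kJ/s.

0.368 kJ/s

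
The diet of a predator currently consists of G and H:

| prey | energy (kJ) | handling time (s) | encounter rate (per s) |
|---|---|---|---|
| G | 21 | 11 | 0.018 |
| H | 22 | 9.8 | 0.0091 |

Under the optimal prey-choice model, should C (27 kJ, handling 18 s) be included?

On G and H alone, R = ΣλE/(1+Σλh) = 0.5782/1.287 = 0.4492 kJ/s.
C: E/h = 27/18 = 1.5 kJ/s.
1.5 > 0.4492, so adding C raises the average — include it.

Yes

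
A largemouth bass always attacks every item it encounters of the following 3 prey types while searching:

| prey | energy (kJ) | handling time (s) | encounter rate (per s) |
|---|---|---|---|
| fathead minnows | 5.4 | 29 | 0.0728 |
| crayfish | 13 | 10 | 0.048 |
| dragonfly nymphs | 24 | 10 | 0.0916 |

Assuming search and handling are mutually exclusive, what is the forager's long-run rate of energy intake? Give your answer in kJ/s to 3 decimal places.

R = (0.0728×5.4 + 0.048×13 + 0.0916×24) / (1 + 0.0728×29 + 0.048×10 + 0.0916×10) = 3.216/4.507 = 0.7134 kJ/s.

0.713 kJ/s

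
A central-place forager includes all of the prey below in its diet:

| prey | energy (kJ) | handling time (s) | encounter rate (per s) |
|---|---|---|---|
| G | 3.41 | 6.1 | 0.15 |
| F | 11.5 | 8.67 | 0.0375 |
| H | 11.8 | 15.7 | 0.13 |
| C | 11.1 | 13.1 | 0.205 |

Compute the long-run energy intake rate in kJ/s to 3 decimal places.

Energy encountered per unit search time: 0.15×3.41 + 0.0375×11.5 + 0.13×11.8 + 0.205×11.1 = 4.752 kJ/s.
Handling time per unit search time: 0.15×6.1 + 0.0375×8.67 + 0.13×15.7 + 0.205×13.1 = 5.967.
Rate = 4.752/(1 + 5.967) = 0.6821 kJ/s.

0.682 kJ/s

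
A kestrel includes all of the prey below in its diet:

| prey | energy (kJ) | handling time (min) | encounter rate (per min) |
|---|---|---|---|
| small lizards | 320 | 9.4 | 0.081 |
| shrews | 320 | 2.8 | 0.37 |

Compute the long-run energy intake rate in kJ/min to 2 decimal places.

51.59 kJ/min

R = Σλ_iE_i / (1 + Σλ_ih_i)
Numerator: 0.081×320 + 0.37×320 = 144.3
Denominator: 1 + 0.081×9.4 + 0.37×2.8 = 2.797
R = 144.3/2.797 = 51.59 kJ/min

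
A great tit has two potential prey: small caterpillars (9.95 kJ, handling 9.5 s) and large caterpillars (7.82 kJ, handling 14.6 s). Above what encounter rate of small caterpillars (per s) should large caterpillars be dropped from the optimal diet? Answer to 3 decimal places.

Drop large caterpillars once their profitability E₂/h₂ falls below the rate achievable on small caterpillars alone: E₂/h₂ = λE₁/(1 + λh₁).
Solve for λ: λE₁h₂ = E₂(1 + λh₁) → λ(E₁h₂ − E₂h₁) = E₂ → λ = E₂/(E₁h₂ − E₂h₁).
λ = 7.82/(9.95×14.6 − 7.82×9.5) = 7.82/70.98 = 0.1102 per s.

0.110 per s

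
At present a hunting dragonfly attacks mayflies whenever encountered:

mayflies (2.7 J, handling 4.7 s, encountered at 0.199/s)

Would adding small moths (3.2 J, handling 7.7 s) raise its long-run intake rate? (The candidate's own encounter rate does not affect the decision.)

Yes

On mayflies alone, R = ΣλE/(1+Σλh) = 0.5373/1.935 = 0.2776 J/s.
small moths: E/h = 3.2/7.7 = 0.4156 J/s.
0.4156 > 0.2776, so adding small moths raises the average — include it.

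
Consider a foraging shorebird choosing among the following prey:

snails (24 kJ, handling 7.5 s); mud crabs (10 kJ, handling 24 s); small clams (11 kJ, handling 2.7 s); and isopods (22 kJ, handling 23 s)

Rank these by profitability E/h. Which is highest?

In descending order of E/h:
small clams: 11/2.7 = 4.07 kJ/s
snails: 24/7.5 = 3.2 kJ/s
isopods: 22/23 = 0.957 kJ/s
mud crabs: 10/24 = 0.417 kJ/s

small clams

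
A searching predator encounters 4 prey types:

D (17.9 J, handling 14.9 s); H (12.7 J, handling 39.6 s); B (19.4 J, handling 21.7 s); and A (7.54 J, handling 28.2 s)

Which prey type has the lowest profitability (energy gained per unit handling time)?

A

Profitability E/h (J/s): D = 17.9/14.9 = 1.2, H = 12.7/39.6 = 0.321, B = 19.4/21.7 = 0.894, A = 7.54/28.2 = 0.267.
Ranked: D > B > H > A.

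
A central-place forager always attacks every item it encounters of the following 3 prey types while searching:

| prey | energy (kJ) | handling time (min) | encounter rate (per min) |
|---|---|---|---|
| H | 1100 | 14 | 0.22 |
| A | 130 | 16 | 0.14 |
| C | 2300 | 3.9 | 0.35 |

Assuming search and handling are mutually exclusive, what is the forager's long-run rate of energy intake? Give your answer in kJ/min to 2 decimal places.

138.61 kJ/min

R = (0.22×1100 + 0.14×130 + 0.35×2300) / (1 + 0.22×14 + 0.14×16 + 0.35×3.9) = 1065/7.685 = 138.6 kJ/min.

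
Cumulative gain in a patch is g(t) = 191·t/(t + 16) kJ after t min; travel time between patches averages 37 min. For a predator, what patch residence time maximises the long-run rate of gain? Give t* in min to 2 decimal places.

Optimal t* satisfies g'(t*) = g(t*)/(T + t*).
g'(t) = 191·16/(t + 16)². Setting 191·16/(t+16)² = 191t/[(t+16)(37+t)] gives 16(37+t) = t(t+16), so t² = 16×37 = 592.
t* = √592 = 24.33 min.

24.33 min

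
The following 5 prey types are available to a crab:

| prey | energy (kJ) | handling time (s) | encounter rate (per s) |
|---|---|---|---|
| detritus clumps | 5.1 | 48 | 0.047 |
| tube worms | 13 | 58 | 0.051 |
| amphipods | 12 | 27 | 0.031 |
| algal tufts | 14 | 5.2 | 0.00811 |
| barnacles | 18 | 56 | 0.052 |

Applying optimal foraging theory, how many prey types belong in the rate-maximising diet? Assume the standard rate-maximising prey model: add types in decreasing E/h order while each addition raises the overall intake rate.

Rank by E/h (kJ/s): algal tufts 2.69, amphipods 0.444, barnacles 0.321, tube worms 0.224, detritus clumps 0.106. Include each in turn until the next type's E/h falls below the running intake rate.
Rate on top 1: 0.1089. amphipods: 0.444 > 0.1089 → include.
Rate on top 2: 0.2584. barnacles: 0.321 > 0.2584 → include.
Rate on top 3: 0.2967. tube worms: 0.224 < 0.2967 → exclude; stop.
Optimal diet: algal tufts, amphipods, barnacles — 3 of 5 types.

3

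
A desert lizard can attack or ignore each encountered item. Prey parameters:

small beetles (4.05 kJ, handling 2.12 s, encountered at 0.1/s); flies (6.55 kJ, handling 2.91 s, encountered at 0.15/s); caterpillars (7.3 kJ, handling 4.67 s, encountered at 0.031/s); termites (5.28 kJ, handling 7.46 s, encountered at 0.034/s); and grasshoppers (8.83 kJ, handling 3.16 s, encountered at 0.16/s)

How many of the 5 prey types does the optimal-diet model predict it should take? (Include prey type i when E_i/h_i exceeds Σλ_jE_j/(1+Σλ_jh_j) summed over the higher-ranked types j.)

Rank by E/h (kJ/s): grasshoppers 2.79, flies 2.25, small beetles 1.91, caterpillars 1.56, termites 0.708. Include each in turn until the next type's E/h falls below the running intake rate.
Rate on top 1: 0.9384. flies: 2.25 > 0.9384 → include.
Rate on top 2: 1.233. small beetles: 1.91 > 1.233 → include.
Rate on top 3: 1.3. caterpillars: 1.56 > 1.3 → include.
Rate on top 4: 1.317. termites: 0.708 < 1.317 → exclude; stop.
Optimal diet: grasshoppers, flies, small beetles, caterpillars — 4 of 5 types.

4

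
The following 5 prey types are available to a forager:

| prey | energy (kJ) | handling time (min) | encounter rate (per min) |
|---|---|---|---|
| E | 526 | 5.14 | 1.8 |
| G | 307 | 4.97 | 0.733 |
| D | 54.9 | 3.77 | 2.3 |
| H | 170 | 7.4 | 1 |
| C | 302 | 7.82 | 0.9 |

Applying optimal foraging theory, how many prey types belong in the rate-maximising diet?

Rank by E/h (kJ/min): E 102, G 61.8, C 38.6, H 23, D 14.6. Include each in turn until the next type's E/h falls below the running intake rate.
Rate on top 1: 92.35. G: 61.8 < 92.35 → exclude; stop.
Optimal diet: E — 1 of 5 types.

1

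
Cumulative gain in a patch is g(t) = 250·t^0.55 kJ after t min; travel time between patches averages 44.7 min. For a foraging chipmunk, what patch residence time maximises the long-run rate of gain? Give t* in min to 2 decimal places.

54.63 min

Optimal t* satisfies g'(t*) = g(t*)/(T + t*).
g'(t) = 0.55·250·t^-0.45. Setting 0.55·250·t^-0.45 = 250·t^0.55/(44.7+t) gives 0.55(44.7+t) = t, so 0.45·t = 0.55×44.7.
t* = 0.55×44.7/0.45 = 54.63 min.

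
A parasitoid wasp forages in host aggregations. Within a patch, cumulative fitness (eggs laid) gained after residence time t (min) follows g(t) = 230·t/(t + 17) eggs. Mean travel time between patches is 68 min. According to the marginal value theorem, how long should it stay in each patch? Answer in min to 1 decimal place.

34.0 min

Maximise g(t)/(T+t): set derivative to zero → g'(t)(T+t) = g(t).
g'(t) = 230·17/(t + 17)². Setting 230·17/(t+17)² = 230t/[(t+17)(68+t)] gives 17(68+t) = t(t+17), so t² = 17×68 = 1156.
t* = √1156 = 34 min.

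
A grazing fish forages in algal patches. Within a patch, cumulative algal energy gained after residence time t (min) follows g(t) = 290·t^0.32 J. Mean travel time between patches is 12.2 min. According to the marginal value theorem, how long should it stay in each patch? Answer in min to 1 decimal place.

5.7 min

Optimal t* satisfies g'(t*) = g(t*)/(T + t*).
g'(t) = 0.32·290·t^-0.68. Setting 0.32·290·t^-0.68 = 290·t^0.32/(12.2+t) gives 0.32(12.2+t) = t, so 0.68·t = 0.32×12.2.
t* = 0.32×12.2/0.68 = 5.741 min.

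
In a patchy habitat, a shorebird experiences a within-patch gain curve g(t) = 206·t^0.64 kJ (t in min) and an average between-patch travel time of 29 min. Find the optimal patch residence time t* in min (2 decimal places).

51.56 min

Optimal t* satisfies g'(t*) = g(t*)/(T + t*).
g'(t) = 0.64·206·t^-0.36. Setting 0.64·206·t^-0.36 = 206·t^0.64/(29+t) gives 0.64(29+t) = t, so 0.36·t = 0.64×29.
t* = 0.64×29/0.36 = 51.56 min.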